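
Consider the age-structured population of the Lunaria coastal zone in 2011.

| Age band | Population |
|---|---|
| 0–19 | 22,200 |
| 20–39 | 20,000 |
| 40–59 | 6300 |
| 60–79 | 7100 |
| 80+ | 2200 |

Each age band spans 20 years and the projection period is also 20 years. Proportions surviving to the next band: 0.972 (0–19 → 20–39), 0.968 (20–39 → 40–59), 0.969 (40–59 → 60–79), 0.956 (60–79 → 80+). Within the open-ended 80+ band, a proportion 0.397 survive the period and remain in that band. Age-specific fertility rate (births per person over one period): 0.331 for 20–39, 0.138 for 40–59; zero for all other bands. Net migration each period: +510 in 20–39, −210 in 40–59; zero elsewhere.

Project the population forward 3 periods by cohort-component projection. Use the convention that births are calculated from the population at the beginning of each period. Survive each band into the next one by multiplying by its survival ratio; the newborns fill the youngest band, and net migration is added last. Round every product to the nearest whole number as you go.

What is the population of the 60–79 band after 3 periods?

20515

Period 1.
Births: 20000 × 0.331 = 6620  |  6300 × 0.138 = 869 — total 7489
20–39: 22200 × 0.972 = 21578
40–59: 20000 × 0.968 = 19360
60–79: 6300 × 0.969 = 6105
80+: 7100 × 0.956 + 2200 × 0.397 = 6788 + 873 = 7661
Net migration: 20–39 + 510 → 22088; 40–59 − 210 → 19150
End of period: [7489, 22088, 19150, 6105, 7661]
Period 2.
Births: 22088 × 0.331 = 7311  |  19150 × 0.138 = 2643 — total 9954
20–39: 7489 × 0.972 = 7279
40–59: 22088 × 0.968 = 21381
60–79: 19150 × 0.969 = 18556
80+: 6105 × 0.956 + 7661 × 0.397 = 5836 + 3041 = 8877
Net migration: 20–39 + 510 → 7789; 40–59 − 210 → 21171
End of period: [9954, 7789, 21171, 18556, 8877]
Period 3.
Births: 7789 × 0.331 = 2578  |  21171 × 0.138 = 2922 — total 5500
20–39: 9954 × 0.972 = 9675
40–59: 7789 × 0.968 = 7540
60–79: 21171 × 0.969 = 20515
80+: 18556 × 0.956 + 8877 × 0.397 = 17740 + 3524 = 21264
Net migration: 20–39 + 510 → 10185; 40–59 − 210 → 7330
End of period: [5500, 10185, 7330, 20515, 21264]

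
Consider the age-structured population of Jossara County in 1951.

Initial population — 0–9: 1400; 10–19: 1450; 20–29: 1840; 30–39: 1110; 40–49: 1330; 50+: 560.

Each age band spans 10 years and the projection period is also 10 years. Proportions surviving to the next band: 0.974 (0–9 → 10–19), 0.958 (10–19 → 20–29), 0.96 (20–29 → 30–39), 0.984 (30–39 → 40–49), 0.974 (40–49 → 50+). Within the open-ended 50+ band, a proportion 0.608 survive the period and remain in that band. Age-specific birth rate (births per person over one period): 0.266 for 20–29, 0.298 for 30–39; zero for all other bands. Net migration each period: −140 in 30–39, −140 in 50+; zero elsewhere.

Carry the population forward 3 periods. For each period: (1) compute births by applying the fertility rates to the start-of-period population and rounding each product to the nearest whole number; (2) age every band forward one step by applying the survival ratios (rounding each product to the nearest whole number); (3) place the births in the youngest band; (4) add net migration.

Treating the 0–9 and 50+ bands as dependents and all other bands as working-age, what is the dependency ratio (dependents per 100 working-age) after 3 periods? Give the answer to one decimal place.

83.3

Period 1.
Births: 1840 × 0.266 = 489  |  1110 × 0.298 = 331 ⇒ total 820
10–19: 1400 × 0.974 = 1364
20–29: 1450 × 0.958 = 1389
30–39: 1840 × 0.96 = 1766
40–49: 1110 × 0.984 = 1092
50+: 1330 × 0.974 + 560 × 0.608 = 1295 + 340 = 1635
Net migration: 30–39 − 140 → 1626; 50+ − 140 → 1495
Population now: 0–9=820, 10–19=1364, 20–29=1389, 30–39=1626, 40–49=1092, 50+=1495
Period 2.
Births: 1389 × 0.266 = 369  |  1626 × 0.298 = 485 ⇒ total 854
10–19: 820 × 0.974 = 799
20–29: 1364 × 0.958 = 1307
30–39: 1389 × 0.96 = 1333
40–49: 1626 × 0.984 = 1600
50+: 1092 × 0.974 + 1495 × 0.608 = 1064 + 909 = 1973
Net migration: 30–39 − 140 → 1193; 50+ − 140 → 1833
Population now: 0–9=854, 10–19=799, 20–29=1307, 30–39=1193, 40–49=1600, 50+=1833
Period 3.
Births: 1307 × 0.266 = 348  |  1193 × 0.298 = 356 ⇒ total 704
10–19: 854 × 0.974 = 832
20–29: 799 × 0.958 = 765
30–39: 1307 × 0.96 = 1255
40–49: 1193 × 0.984 = 1174
50+: 1600 × 0.974 + 1833 × 0.608 = 1558 + 1114 = 2672
Net migration: 30–39 − 140 → 1115; 50+ − 140 → 2532
Population now: 0–9=704, 10–19=832, 20–29=765, 30–39=1115, 40–49=1174, 50+=2532
Dependents (band 0–9 + band 50+) = 704 + 2532 = 3236; working-age = 3886; ratio = 3236/3886 × 100 = 83.3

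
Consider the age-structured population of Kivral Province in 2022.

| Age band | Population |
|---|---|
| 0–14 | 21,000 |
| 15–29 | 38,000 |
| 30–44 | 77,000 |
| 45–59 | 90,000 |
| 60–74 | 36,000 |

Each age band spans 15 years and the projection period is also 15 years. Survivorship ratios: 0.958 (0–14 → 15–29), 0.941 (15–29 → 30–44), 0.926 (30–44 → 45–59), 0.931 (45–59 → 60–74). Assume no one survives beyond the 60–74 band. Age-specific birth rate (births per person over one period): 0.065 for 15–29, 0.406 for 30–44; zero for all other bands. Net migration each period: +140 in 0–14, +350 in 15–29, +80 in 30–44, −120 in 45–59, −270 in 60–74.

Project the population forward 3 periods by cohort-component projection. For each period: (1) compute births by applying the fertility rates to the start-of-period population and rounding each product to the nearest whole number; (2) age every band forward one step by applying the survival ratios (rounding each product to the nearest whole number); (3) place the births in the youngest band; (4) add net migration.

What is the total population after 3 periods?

Let group 1 be 0–14 through group 5 = 60–74.
After projecting period 1:
Births: 38000 * 0.065 = 2470, 77000 * 0.406 = 31262 → 33732
Group 2: 21000 * 0.958 = 20118
Group 3: 38000 * 0.941 = 35758
Group 4: 77000 * 0.926 = 71302
Group 5: 90000 * 0.931 = 83790
Net migration: Group 1 + 140 → 33872; Group 2 + 350 → 20468; Group 3 + 80 → 35838; Group 4 − 120 → 71182; Group 5 − 270 → 83520
End of period: [33872, 20468, 35838, 71182, 83520]
After projecting period 2:
Births: 20468 * 0.065 = 1330, 35838 * 0.406 = 14550 → 15880
Group 2: 33872 * 0.958 = 32449
Group 3: 20468 * 0.941 = 19260
Group 4: 35838 * 0.926 = 33186
Group 5: 71182 * 0.931 = 66270
Net migration: Group 1 + 140 → 16020; Group 2 + 350 → 32799; Group 3 + 80 → 19340; Group 4 − 120 → 33066; Group 5 − 270 → 66000
End of period: [16020, 32799, 19340, 33066, 66000]
After projecting period 3:
Births: 32799 * 0.065 = 2132, 19340 * 0.406 = 7852 → 9984
Group 2: 16020 * 0.958 = 15347
Group 3: 32799 * 0.941 = 30864
Group 4: 19340 * 0.926 = 17909
Group 5: 33066 * 0.931 = 30784
Net migration: Group 1 + 140 → 10124; Group 2 + 350 → 15697; Group 3 + 80 → 30944; Group 4 − 120 → 17789; Group 5 − 270 → 30514
End of period: [10124, 15697, 30944, 17789, 30514]
Total after period 3: 10124 + 15697 + 30944 + 17789 + 30514 = 105068

105068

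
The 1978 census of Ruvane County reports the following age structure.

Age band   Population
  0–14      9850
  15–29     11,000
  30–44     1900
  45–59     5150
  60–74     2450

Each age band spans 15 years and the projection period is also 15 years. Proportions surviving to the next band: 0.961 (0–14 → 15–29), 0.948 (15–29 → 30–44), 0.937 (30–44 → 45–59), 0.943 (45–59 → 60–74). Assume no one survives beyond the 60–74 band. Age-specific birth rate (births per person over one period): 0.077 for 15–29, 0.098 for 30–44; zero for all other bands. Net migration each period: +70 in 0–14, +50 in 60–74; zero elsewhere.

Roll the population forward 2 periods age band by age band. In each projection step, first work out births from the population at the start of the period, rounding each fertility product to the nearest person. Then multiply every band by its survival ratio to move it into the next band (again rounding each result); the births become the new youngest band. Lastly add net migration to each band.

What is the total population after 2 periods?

23355

[period 1]
Births: 11000 × 0.077 = 847, 1900 × 0.098 = 186 ⇒ total 1033
15–29: 9850 × 0.961 = 9466
30–44: 11000 × 0.948 = 10428
45–59: 1900 × 0.937 = 1780
60–74: 5150 × 0.943 = 4856
Net migration: 0–14 + 70 → 1103; 60–74 + 50 → 4906
→ [1103, 9466, 10428, 1780, 4906]
[period 2]
Births: 9466 × 0.077 = 729, 10428 × 0.098 = 1022 ⇒ total 1751
15–29: 1103 × 0.961 = 1060
30–44: 9466 × 0.948 = 8974
45–59: 10428 × 0.937 = 9771
60–74: 1780 × 0.943 = 1679
Net migration: 0–14 + 70 → 1821; 60–74 + 50 → 1729
→ [1821, 1060, 8974, 9771, 1729]
Total after period 2: 1821 + 1060 + 8974 + 9771 + 1729 = 23355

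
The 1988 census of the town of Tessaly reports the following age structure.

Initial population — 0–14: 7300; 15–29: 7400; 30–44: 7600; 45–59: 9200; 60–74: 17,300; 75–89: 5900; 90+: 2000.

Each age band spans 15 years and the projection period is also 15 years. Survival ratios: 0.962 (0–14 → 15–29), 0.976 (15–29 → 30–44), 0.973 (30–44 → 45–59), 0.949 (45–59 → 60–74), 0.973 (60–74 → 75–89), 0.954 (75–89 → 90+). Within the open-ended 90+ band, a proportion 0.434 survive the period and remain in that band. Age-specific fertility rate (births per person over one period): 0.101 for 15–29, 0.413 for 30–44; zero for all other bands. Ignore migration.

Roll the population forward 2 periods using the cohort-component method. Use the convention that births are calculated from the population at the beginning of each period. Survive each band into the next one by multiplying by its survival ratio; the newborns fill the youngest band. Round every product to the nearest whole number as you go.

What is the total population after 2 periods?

After projecting period 1:
Births: 7400 × 0.101 = 747 ; 7600 × 0.413 = 3139 ⇒ total 3886
15–29: 7300 × 0.962 = 7023
30–44: 7400 × 0.976 = 7222
45–59: 7600 × 0.973 = 7395
60–74: 9200 × 0.949 = 8731
75–89: 17300 × 0.973 = 16833
90+: 5900 × 0.954 + 2000 × 0.434 = 5629 + 868 = 6497
Giving 3886 / 7023 / 7222 / 7395 / 8731 / 16833 / 6497.
After projecting period 2:
Births: 7023 × 0.101 = 709 ; 7222 × 0.413 = 2983 ⇒ total 3692
15–29: 3886 × 0.962 = 3738
30–44: 7023 × 0.976 = 6854
45–59: 7222 × 0.973 = 7027
60–74: 7395 × 0.949 = 7018
75–89: 8731 × 0.973 = 8495
90+: 16833 × 0.954 + 6497 × 0.434 = 16059 + 2820 = 18879
Giving 3692 / 3738 / 6854 / 7027 / 7018 / 8495 / 18879.
Total after period 2: 3692 + 3738 + 6854 + 7027 + 7018 + 8495 + 18879 = 55703

55703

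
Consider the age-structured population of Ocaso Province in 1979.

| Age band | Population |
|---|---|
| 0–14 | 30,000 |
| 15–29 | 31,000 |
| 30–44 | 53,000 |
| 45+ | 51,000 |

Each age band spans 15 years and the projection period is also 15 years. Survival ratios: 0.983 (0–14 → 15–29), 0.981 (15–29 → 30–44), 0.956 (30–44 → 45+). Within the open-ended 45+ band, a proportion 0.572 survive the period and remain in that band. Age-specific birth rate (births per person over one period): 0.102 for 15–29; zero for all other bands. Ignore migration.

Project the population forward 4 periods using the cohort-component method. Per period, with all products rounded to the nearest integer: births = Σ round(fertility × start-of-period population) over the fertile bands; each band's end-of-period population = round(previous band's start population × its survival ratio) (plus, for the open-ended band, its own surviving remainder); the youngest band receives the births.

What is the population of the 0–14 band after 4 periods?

[period 1]
Births: 31000 * 0.102 = 3162
15–29: 30000 * 0.983 = 29490
30–44: 31000 * 0.981 = 30411
45+: 53000 * 0.956 + 51000 * 0.572 = 50668 + 29172 = 79840
→ [3162, 29490, 30411, 79840]
[period 2]
Births: 29490 * 0.102 = 3008
15–29: 3162 * 0.983 = 3108
30–44: 29490 * 0.981 = 28930
45+: 30411 * 0.956 + 79840 * 0.572 = 29073 + 45668 = 74741
→ [3008, 3108, 28930, 74741]
[period 3]
Births: 3108 * 0.102 = 317
15–29: 3008 * 0.983 = 2957
30–44: 3108 * 0.981 = 3049
45+: 28930 * 0.956 + 74741 * 0.572 = 27657 + 42752 = 70409
→ [317, 2957, 3049, 70409]
[period 4]
Births: 2957 * 0.102 = 302
15–29: 317 * 0.983 = 312
30–44: 2957 * 0.981 = 2901
45+: 3049 * 0.956 + 70409 * 0.572 = 2915 + 40274 = 43189
→ [302, 312, 2901, 43189]

302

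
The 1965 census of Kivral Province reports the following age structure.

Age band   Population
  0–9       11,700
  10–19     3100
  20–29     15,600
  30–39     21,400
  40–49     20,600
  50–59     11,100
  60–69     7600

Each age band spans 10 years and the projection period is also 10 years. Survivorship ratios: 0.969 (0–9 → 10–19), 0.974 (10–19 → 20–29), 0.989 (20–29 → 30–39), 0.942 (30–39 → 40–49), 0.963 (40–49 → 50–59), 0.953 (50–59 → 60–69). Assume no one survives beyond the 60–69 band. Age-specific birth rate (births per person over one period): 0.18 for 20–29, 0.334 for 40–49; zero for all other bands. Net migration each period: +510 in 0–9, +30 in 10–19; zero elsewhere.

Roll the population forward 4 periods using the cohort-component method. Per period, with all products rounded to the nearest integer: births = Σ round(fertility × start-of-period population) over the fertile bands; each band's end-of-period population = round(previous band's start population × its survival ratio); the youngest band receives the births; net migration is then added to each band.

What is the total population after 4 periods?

53633

— Period 1 —
Births: 15600 × 0.18 = 2808  |  20600 × 0.334 = 6880 — total 9688
10–19: 11700 × 0.969 = 11337
20–29: 3100 × 0.974 = 3019
30–39: 15600 × 0.989 = 15428
40–49: 21400 × 0.942 = 20159
50–59: 20600 × 0.963 = 19838
60–69: 11100 × 0.953 = 10578
Net migration: 0–9 + 510 → 10198; 10–19 + 30 → 11367
→ [10198, 11367, 3019, 15428, 20159, 19838, 10578]
— Period 2 —
Births: 3019 × 0.18 = 543  |  20159 × 0.334 = 6733 — total 7276
10–19: 10198 × 0.969 = 9882
20–29: 11367 × 0.974 = 11071
30–39: 3019 × 0.989 = 2986
40–49: 15428 × 0.942 = 14533
50–59: 20159 × 0.963 = 19413
60–69: 19838 × 0.953 = 18906
Net migration: 0–9 + 510 → 7786; 10–19 + 30 → 9912
→ [7786, 9912, 11071, 2986, 14533, 19413, 18906]
— Period 3 —
Births: 11071 × 0.18 = 1993  |  14533 × 0.334 = 4854 — total 6847
10–19: 7786 × 0.969 = 7545
20–29: 9912 × 0.974 = 9654
30–39: 11071 × 0.989 = 10949
40–49: 2986 × 0.942 = 2813
50–59: 14533 × 0.963 = 13995
60–69: 19413 × 0.953 = 18501
Net migration: 0–9 + 510 → 7357; 10–19 + 30 → 7575
→ [7357, 7575, 9654, 10949, 2813, 13995, 18501]
— Period 4 —
Births: 9654 × 0.18 = 1738  |  2813 × 0.334 = 940 — total 2678
10–19: 7357 × 0.969 = 7129
20–29: 7575 × 0.974 = 7378
30–39: 9654 × 0.989 = 9548
40–49: 10949 × 0.942 = 10314
50–59: 2813 × 0.963 = 2709
60–69: 13995 × 0.953 = 13337
Net migration: 0–9 + 510 → 3188; 10–19 + 30 → 7159
→ [3188, 7159, 7378, 9548, 10314, 2709, 13337]
Total after period 4: 3188 + 7159 + 7378 + 9548 + 10314 + 2709 + 13337 = 53633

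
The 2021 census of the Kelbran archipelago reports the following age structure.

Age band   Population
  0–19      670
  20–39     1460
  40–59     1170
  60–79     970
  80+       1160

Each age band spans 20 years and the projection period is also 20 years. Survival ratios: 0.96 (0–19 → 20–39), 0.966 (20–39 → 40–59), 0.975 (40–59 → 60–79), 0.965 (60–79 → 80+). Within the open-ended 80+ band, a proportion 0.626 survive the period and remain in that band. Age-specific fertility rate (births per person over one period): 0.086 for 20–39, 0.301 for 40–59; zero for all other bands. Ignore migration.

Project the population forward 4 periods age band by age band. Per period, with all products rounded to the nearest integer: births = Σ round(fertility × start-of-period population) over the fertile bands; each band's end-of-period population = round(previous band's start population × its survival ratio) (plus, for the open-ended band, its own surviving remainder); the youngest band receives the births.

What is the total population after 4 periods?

3520

Let group 1 be 0–19 through group 5 = 80+.
Period 1:
Births: 1460 × 0.086 = 126  |  1170 × 0.301 = 352 — total 478
Group 2: 670 × 0.96 = 643
Group 3: 1460 × 0.966 = 1410
Group 4: 1170 × 0.975 = 1141
Group 5: 970 × 0.965 + 1160 × 0.626 = 936 + 726 = 1662
End of period: [478, 643, 1410, 1141, 1662]
Period 2:
Births: 643 × 0.086 = 55  |  1410 × 0.301 = 424 — total 479
Group 2: 478 × 0.96 = 459
Group 3: 643 × 0.966 = 621
Group 4: 1410 × 0.975 = 1375
Group 5: 1141 × 0.965 + 1662 × 0.626 = 1101 + 1040 = 2141
End of period: [479, 459, 621, 1375, 2141]
Period 3:
Births: 459 × 0.086 = 39  |  621 × 0.301 = 187 — total 226
Group 2: 479 × 0.96 = 460
Group 3: 459 × 0.966 = 443
Group 4: 621 × 0.975 = 605
Group 5: 1375 × 0.965 + 2141 × 0.626 = 1327 + 1340 = 2667
End of period: [226, 460, 443, 605, 2667]
Period 4:
Births: 460 × 0.086 = 40  |  443 × 0.301 = 133 — total 173
Group 2: 226 × 0.96 = 217
Group 3: 460 × 0.966 = 444
Group 4: 443 × 0.975 = 432
Group 5: 605 × 0.965 + 2667 × 0.626 = 584 + 1670 = 2254
End of period: [173, 217, 444, 432, 2254]
Total after period 4: 173 + 217 + 444 + 432 + 2254 = 3520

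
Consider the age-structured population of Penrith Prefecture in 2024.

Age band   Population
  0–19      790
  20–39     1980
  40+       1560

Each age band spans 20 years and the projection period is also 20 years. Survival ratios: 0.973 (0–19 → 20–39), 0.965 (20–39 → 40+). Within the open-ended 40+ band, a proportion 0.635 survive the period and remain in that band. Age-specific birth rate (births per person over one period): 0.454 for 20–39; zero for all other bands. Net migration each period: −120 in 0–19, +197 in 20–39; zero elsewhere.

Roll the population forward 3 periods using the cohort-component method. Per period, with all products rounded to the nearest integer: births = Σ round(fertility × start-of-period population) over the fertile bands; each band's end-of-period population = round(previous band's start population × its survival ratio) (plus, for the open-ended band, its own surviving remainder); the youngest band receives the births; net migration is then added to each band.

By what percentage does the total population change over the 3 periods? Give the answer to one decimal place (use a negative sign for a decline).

(Groups numbered youngest = 1 to oldest = 3.)
Period 1.
Births: 1980 * 0.454 = 899
Group 2: 790 * 0.973 = 769
Group 3: 1980 * 0.965 + 1560 * 0.635 = 1911 + 991 = 2902
Net migration: Group 1 − 120 → 779; Group 2 + 197 → 966
→ [779, 966, 2902]
Period 2.
Births: 966 * 0.454 = 439
Group 2: 779 * 0.973 = 758
Group 3: 966 * 0.965 + 2902 * 0.635 = 932 + 1843 = 2775
Net migration: Group 1 − 120 → 319; Group 2 + 197 → 955
→ [319, 955, 2775]
Period 3.
Births: 955 * 0.454 = 434
Group 2: 319 * 0.973 = 310
Group 3: 955 * 0.965 + 2775 * 0.635 = 922 + 1762 = 2684
Net migration: Group 1 − 120 → 314; Group 2 + 197 → 507
→ [314, 507, 2684]
Total: 4330 → 3505; change = -825; percentage change = -19.1%

-19.1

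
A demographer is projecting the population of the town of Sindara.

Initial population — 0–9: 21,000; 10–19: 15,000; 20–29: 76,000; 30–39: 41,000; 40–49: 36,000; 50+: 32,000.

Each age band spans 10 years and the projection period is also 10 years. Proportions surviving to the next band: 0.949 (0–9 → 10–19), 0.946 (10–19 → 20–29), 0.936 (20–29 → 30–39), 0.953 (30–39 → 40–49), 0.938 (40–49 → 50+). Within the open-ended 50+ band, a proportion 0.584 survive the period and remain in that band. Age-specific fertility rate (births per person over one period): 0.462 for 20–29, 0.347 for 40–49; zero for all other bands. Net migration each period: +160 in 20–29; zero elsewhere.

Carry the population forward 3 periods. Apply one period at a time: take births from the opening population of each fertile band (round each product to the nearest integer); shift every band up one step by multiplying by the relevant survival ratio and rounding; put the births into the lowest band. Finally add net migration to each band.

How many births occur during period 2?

20188

— Period 1 —
Births: 76000 * 0.462 = 35112, 36000 * 0.347 = 12492 — total 47604
10–19: 21000 * 0.949 = 19929
20–29: 15000 * 0.946 = 14190
30–39: 76000 * 0.936 = 71136
40–49: 41000 * 0.953 = 39073
50+: 36000 * 0.938 + 32000 * 0.584 = 33768 + 18688 = 52456
Net migration: 20–29 + 160 → 14350
End of period: [47604, 19929, 14350, 71136, 39073, 52456]
— Period 2 —
Births: 14350 * 0.462 = 6630, 39073 * 0.347 = 13558 — total 20188
10–19: 47604 * 0.949 = 45176
20–29: 19929 * 0.946 = 18853
30–39: 14350 * 0.936 = 13432
40–49: 71136 * 0.953 = 67793
50+: 39073 * 0.938 + 52456 * 0.584 = 36650 + 30634 = 67284
Net migration: 20–29 + 160 → 19013
End of period: [20188, 45176, 19013, 13432, 67793, 67284]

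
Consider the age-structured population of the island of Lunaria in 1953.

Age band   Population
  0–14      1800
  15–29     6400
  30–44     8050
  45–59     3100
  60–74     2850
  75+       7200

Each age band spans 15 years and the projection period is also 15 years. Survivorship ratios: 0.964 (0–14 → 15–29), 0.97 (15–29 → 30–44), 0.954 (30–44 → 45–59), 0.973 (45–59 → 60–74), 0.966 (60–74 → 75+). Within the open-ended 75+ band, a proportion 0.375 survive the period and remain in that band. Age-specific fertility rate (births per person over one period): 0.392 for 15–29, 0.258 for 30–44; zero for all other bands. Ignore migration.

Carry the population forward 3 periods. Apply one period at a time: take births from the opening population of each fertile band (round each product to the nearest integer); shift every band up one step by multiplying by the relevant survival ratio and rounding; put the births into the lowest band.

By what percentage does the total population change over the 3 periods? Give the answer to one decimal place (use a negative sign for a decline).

-14.6

After projecting period 1:
Births: 6400 × 0.392 = 2509, 8050 × 0.258 = 2077 — total 4586
15–29: 1800 × 0.964 = 1735
30–44: 6400 × 0.97 = 6208
45–59: 8050 × 0.954 = 7680
60–74: 3100 × 0.973 = 3016
75+: 2850 × 0.966 + 7200 × 0.375 = 2753 + 2700 = 5453
→ [4586, 1735, 6208, 7680, 3016, 5453]
After projecting period 2:
Births: 1735 × 0.392 = 680, 6208 × 0.258 = 1602 — total 2282
15–29: 4586 × 0.964 = 4421
30–44: 1735 × 0.97 = 1683
45–59: 6208 × 0.954 = 5922
60–74: 7680 × 0.973 = 7473
75+: 3016 × 0.966 + 5453 × 0.375 = 2913 + 2045 = 4958
→ [2282, 4421, 1683, 5922, 7473, 4958]
After projecting period 3:
Births: 4421 × 0.392 = 1733, 1683 × 0.258 = 434 — total 2167
15–29: 2282 × 0.964 = 2200
30–44: 4421 × 0.97 = 4288
45–59: 1683 × 0.954 = 1606
60–74: 5922 × 0.973 = 5762
75+: 7473 × 0.966 + 4958 × 0.375 = 7219 + 1859 = 9078
→ [2167, 2200, 4288, 1606, 5762, 9078]
Total: 29400 → 25101; change = -4299; percentage change = -14.6%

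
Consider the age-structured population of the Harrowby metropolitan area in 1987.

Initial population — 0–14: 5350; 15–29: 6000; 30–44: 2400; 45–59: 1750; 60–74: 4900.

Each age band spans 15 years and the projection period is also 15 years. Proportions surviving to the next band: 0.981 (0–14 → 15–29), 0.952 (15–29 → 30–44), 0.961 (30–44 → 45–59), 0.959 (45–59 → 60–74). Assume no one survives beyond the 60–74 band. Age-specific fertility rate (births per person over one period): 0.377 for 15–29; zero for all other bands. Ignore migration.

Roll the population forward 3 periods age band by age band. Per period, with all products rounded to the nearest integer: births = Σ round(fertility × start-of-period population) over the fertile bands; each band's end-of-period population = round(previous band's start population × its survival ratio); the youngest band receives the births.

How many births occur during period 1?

Let band 1 be 0–14 through band 5 = 60–74.
Period 1.
Births: 6000 × 0.377 = 2262
Band 2: 5350 × 0.981 = 5248
Band 3: 6000 × 0.952 = 5712
Band 4: 2400 × 0.961 = 2306
Band 5: 1750 × 0.959 = 1678
→ [2262, 5248, 5712, 2306, 1678]

2262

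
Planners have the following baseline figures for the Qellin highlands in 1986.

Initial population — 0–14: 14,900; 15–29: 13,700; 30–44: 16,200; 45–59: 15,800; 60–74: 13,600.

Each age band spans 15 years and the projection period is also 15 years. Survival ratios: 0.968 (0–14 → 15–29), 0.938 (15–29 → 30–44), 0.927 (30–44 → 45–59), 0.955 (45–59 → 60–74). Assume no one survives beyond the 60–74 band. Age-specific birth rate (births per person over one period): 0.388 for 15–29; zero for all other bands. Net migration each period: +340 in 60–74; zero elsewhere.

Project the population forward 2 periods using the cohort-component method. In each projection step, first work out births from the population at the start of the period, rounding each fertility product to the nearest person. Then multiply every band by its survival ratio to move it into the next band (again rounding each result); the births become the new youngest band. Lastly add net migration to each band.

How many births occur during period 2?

5596

(Bands numbered youngest = 1 to oldest = 5.)
— Period 1 —
Births: 13700 * 0.388 = 5316
Band 2: 14900 * 0.968 = 14423
Band 3: 13700 * 0.938 = 12851
Band 4: 16200 * 0.927 = 15017
Band 5: 15800 * 0.955 = 15089
Net migration: Band 5 + 340 → 15429
Population now: 0–14=5316, 15–29=14423, 30–44=12851, 45–59=15017, 60–74=15429
— Period 2 —
Births: 14423 * 0.388 = 5596
Band 2: 5316 * 0.968 = 5146
Band 3: 14423 * 0.938 = 13529
Band 4: 12851 * 0.927 = 11913
Band 5: 15017 * 0.955 = 14341
Net migration: Band 5 + 340 → 14681
Population now: 0–14=5596, 15–29=5146, 30–44=13529, 45–59=11913, 60–74=14681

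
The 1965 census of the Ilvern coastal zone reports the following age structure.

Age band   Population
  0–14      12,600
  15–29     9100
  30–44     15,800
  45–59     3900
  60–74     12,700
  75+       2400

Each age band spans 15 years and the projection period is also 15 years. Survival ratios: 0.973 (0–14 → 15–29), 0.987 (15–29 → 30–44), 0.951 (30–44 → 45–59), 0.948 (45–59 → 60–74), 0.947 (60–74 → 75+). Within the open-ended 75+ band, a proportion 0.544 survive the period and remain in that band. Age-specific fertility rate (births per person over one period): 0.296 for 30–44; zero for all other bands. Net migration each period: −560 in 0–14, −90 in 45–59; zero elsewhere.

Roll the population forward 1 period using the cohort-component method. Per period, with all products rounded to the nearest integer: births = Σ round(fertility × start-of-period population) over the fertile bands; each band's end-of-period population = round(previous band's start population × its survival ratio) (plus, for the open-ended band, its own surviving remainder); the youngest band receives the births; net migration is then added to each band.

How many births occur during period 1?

Numbering the groups 1..6 from youngest to oldest:
— Period 1 —
Births: 15800 × 0.296 = 4677
Group 2: 12600 × 0.973 = 12260
Group 3: 9100 × 0.987 = 8982
Group 4: 15800 × 0.951 = 15026
Group 5: 3900 × 0.948 = 3697
Group 6: 12700 × 0.947 + 2400 × 0.544 = 12027 + 1306 = 13333
Net migration: Group 1 − 560 → 4117; Group 4 − 90 → 14936
Giving 4117 / 12260 / 8982 / 14936 / 3697 / 13333.

4677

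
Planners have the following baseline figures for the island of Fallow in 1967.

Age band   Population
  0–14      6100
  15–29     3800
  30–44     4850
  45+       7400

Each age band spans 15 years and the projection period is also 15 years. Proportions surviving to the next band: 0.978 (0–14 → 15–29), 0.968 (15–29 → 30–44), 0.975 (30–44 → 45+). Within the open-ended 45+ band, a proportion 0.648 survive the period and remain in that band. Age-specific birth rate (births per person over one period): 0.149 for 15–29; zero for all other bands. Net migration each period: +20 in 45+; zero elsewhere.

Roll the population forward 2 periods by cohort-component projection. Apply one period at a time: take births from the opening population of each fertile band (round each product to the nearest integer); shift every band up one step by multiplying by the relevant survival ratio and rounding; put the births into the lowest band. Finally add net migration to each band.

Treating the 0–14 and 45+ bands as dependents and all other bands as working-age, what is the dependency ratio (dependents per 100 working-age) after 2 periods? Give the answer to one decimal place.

Period 1:
Births: 3800 × 0.149 = 566
15–29: 6100 × 0.978 = 5966
30–44: 3800 × 0.968 = 3678
45+: 4850 × 0.975 + 7400 × 0.648 = 4729 + 4795 = 9524
Net migration: 45+ + 20 → 9544
End of period: [566, 5966, 3678, 9544]
Period 2:
Births: 5966 × 0.149 = 889
15–29: 566 × 0.978 = 554
30–44: 5966 × 0.968 = 5775
45+: 3678 × 0.975 + 9544 × 0.648 = 3586 + 6185 = 9771
Net migration: 45+ + 20 → 9791
End of period: [889, 554, 5775, 9791]
Dependents (band 0–14 + band 45+) = 889 + 9791 = 10680; working-age = 6329; ratio = 10680/6329 × 100 = 168.7

168.7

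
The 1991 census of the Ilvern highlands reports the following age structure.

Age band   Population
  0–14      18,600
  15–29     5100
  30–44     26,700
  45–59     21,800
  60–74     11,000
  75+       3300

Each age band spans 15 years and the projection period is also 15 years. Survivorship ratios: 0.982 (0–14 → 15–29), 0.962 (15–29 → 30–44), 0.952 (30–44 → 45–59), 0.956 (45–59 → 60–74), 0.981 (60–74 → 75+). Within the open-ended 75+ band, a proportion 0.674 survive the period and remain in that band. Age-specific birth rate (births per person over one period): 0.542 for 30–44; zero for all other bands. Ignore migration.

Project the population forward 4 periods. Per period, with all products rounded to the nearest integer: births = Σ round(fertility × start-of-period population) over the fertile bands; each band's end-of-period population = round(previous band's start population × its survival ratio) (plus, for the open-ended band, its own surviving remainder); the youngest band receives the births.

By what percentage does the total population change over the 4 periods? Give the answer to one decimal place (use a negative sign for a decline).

-5.2

Period 1:
Births: 26700 * 0.542 = 14471
15–29: 18600 * 0.982 = 18265
30–44: 5100 * 0.962 = 4906
45–59: 26700 * 0.952 = 25418
60–74: 21800 * 0.956 = 20841
75+: 11000 * 0.981 + 3300 * 0.674 = 10791 + 2224 = 13015
End of period: [14471, 18265, 4906, 25418, 20841, 13015]
Period 2:
Births: 4906 * 0.542 = 2659
15–29: 14471 * 0.982 = 14211
30–44: 18265 * 0.962 = 17571
45–59: 4906 * 0.952 = 4671
60–74: 25418 * 0.956 = 24300
75+: 20841 * 0.981 + 13015 * 0.674 = 20445 + 8772 = 29217
End of period: [2659, 14211, 17571, 4671, 24300, 29217]
Period 3:
Births: 17571 * 0.542 = 9523
15–29: 2659 * 0.982 = 2611
30–44: 14211 * 0.962 = 13671
45–59: 17571 * 0.952 = 16728
60–74: 4671 * 0.956 = 4465
75+: 24300 * 0.981 + 29217 * 0.674 = 23838 + 19692 = 43530
End of period: [9523, 2611, 13671, 16728, 4465, 43530]
Period 4:
Births: 13671 * 0.542 = 7410
15–29: 9523 * 0.982 = 9352
30–44: 2611 * 0.962 = 2512
45–59: 13671 * 0.952 = 13015
60–74: 16728 * 0.956 = 15992
75+: 4465 * 0.981 + 43530 * 0.674 = 4380 + 29339 = 33719
End of period: [7410, 9352, 2512, 13015, 15992, 33719]
Total: 86500 → 82000; change = -4500; percentage change = -5.2%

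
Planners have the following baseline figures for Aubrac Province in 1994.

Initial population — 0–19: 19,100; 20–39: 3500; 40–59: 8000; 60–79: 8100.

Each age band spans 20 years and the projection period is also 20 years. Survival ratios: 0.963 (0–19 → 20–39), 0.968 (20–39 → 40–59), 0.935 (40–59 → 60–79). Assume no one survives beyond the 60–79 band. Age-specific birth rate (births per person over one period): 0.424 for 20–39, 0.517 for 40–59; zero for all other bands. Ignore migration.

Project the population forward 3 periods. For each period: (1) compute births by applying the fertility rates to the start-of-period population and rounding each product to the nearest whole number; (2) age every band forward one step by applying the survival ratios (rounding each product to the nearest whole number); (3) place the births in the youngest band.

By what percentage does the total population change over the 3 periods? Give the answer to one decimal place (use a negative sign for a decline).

Let group 1 be 0–19 through group 4 = 60–79.
Period 1:
Births: 3500 × 0.424 = 1484  |  8000 × 0.517 = 4136 → 5620
Group 2: 19100 × 0.963 = 18393
Group 3: 3500 × 0.968 = 3388
Group 4: 8000 × 0.935 = 7480
Giving 5620 / 18393 / 3388 / 7480.
Period 2:
Births: 18393 × 0.424 = 7799  |  3388 × 0.517 = 1752 → 9551
Group 2: 5620 × 0.963 = 5412
Group 3: 18393 × 0.968 = 17804
Group 4: 3388 × 0.935 = 3168
Giving 9551 / 5412 / 17804 / 3168.
Period 3:
Births: 5412 × 0.424 = 2295  |  17804 × 0.517 = 9205 → 11500
Group 2: 9551 × 0.963 = 9198
Group 3: 5412 × 0.968 = 5239
Group 4: 17804 × 0.935 = 16647
Giving 11500 / 9198 / 5239 / 16647.
Total: 38700 → 42584; change = 3884; percentage change = 10.0%

10.0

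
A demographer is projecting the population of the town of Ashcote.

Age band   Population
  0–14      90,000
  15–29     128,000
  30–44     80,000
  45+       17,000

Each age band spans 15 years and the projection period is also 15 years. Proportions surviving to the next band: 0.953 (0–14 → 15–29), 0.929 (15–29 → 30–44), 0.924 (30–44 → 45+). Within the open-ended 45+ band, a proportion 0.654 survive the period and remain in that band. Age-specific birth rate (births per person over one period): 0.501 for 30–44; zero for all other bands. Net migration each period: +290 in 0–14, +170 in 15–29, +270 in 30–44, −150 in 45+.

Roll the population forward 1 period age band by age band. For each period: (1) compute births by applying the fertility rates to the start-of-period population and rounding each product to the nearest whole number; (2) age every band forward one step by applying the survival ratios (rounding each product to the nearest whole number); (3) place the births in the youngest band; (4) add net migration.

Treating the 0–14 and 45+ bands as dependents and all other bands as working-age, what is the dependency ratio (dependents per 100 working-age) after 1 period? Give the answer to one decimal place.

[period 1]
Births: 80000 × 0.501 = 40080
15–29: 90000 × 0.953 = 85770
30–44: 128000 × 0.929 = 118912
45+: 80000 × 0.924 + 17000 × 0.654 = 73920 + 11118 = 85038
Net migration: 0–14 + 290 → 40370; 15–29 + 170 → 85940; 30–44 + 270 → 119182; 45+ − 150 → 84888
Population now: 0–14=40370, 15–29=85940, 30–44=119182, 45+=84888
Dependents (band 0–14 + band 45+) = 40370 + 84888 = 125258; working-age = 205122; ratio = 125258/205122 × 100 = 61.1

61.1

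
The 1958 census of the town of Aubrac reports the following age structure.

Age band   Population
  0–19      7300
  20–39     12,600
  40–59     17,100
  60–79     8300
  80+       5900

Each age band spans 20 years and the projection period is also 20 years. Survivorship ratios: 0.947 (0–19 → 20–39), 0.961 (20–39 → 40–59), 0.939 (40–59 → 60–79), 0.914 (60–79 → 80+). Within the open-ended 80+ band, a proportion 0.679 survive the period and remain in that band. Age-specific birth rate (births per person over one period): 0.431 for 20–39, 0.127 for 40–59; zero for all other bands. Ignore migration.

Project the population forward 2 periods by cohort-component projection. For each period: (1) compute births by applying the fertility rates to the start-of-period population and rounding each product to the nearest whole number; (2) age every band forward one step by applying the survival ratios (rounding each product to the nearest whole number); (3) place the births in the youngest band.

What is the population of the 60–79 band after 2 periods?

(Bands numbered youngest = 1 to oldest = 5.)
After projecting period 1:
Births: 12600 × 0.431 = 5431, 17100 × 0.127 = 2172 ⇒ total 7603
Band 2: 7300 × 0.947 = 6913
Band 3: 12600 × 0.961 = 12109
Band 4: 17100 × 0.939 = 16057
Band 5: 8300 × 0.914 + 5900 × 0.679 = 7586 + 4006 = 11592
→ [7603, 6913, 12109, 16057, 11592]
After projecting period 2:
Births: 6913 × 0.431 = 2980, 12109 × 0.127 = 1538 ⇒ total 4518
Band 2: 7603 × 0.947 = 7200
Band 3: 6913 × 0.961 = 6643
Band 4: 12109 × 0.939 = 11370
Band 5: 16057 × 0.914 + 11592 × 0.679 = 14676 + 7871 = 22547
→ [4518, 7200, 6643, 11370, 22547]

11370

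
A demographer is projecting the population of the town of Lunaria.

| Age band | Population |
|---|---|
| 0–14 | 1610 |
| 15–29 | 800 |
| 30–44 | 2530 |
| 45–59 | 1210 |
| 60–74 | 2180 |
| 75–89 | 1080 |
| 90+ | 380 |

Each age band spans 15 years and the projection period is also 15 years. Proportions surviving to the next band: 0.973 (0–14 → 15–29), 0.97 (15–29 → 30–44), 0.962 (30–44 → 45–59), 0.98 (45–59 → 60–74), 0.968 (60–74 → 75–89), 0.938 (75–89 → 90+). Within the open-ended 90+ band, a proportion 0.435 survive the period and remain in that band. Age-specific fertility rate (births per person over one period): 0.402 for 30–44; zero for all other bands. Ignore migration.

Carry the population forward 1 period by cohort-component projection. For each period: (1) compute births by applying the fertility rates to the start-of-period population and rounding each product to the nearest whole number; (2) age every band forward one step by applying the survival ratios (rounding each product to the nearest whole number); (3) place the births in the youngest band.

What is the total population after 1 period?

10268

(Bands numbered youngest = 1 to oldest = 7.)
After projecting period 1:
Births: 2530 × 0.402 = 1017
Band 2: 1610 × 0.973 = 1567
Band 3: 800 × 0.97 = 776
Band 4: 2530 × 0.962 = 2434
Band 5: 1210 × 0.98 = 1186
Band 6: 2180 × 0.968 = 2110
Band 7: 1080 × 0.938 + 380 × 0.435 = 1013 + 165 = 1178
End of period: [1017, 1567, 776, 2434, 1186, 2110, 1178]
Total after period 1: 1017 + 1567 + 776 + 2434 + 1186 + 2110 + 1178 = 10268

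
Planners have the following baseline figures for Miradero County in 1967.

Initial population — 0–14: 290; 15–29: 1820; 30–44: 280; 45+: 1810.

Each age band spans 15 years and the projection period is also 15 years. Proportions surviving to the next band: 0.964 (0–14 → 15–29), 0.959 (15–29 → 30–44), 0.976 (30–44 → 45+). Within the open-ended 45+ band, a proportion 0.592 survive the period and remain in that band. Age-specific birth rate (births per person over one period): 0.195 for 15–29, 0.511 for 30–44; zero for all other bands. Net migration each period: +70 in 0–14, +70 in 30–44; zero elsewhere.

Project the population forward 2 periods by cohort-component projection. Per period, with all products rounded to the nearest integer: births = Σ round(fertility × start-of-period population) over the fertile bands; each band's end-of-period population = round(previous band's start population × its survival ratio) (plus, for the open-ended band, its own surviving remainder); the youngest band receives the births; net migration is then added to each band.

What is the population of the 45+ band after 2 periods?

2567

Let group 1 be 0–14 through group 4 = 45+.
Period 1.
Births: 1820 × 0.195 = 355, 280 × 0.511 = 143 → 498
Group 2: 290 × 0.964 = 280
Group 3: 1820 × 0.959 = 1745
Group 4: 280 × 0.976 + 1810 × 0.592 = 273 + 1072 = 1345
Net migration: Group 1 + 70 → 568; Group 3 + 70 → 1815
Population now: 0–14=568, 15–29=280, 30–44=1815, 45+=1345
Period 2.
Births: 280 × 0.195 = 55, 1815 × 0.511 = 927 → 982
Group 2: 568 × 0.964 = 548
Group 3: 280 × 0.959 = 269
Group 4: 1815 × 0.976 + 1345 × 0.592 = 1771 + 796 = 2567
Net migration: Group 1 + 70 → 1052; Group 3 + 70 → 339
Population now: 0–14=1052, 15–29=548, 30–44=339, 45+=2567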